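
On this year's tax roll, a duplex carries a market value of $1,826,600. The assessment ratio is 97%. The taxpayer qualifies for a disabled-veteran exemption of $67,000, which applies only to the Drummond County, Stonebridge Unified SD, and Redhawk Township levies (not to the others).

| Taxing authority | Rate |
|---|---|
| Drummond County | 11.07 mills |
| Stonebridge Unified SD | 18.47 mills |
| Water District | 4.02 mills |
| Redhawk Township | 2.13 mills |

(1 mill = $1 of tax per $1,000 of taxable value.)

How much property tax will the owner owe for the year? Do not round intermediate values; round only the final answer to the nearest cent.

$61,113.72

Assessed value = $1,826,600 × 0.97 = $1,771,802
Drummond County: ($1,771,802 − $67,000) × 0.01107 = $1,704,802 × 0.01107 = $18,872.15814
Stonebridge Unified SD: ($1,771,802 − $67,000) × 0.01847 = $1,704,802 × 0.01847 = $31,487.69294
Water District: $1,771,802 × 0.00402 = $7,122.64404
Redhawk Township: ($1,771,802 − $67,000) × 0.00213 = $1,704,802 × 0.00213 = $3,631.22826
Total = $61,113.72338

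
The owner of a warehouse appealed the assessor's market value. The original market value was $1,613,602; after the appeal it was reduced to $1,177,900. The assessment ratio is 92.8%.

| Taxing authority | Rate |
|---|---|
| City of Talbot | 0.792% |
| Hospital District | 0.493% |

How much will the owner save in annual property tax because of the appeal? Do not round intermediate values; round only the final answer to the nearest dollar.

$5,196

Old assessed value = $1,613,602 × 0.928 = $1,497,422.656
New assessed value = $1,177,900 × 0.928 = $1,093,091.2
Combined rate = 0.00792 + 0.00493 = 0.01285
Old tax = $1,497,422.656 × 0.01285 = $19,241.8811296
New tax = $1,093,091.2 × 0.01285 = $14,046.22192
Reduction = $19,241.8811296 − $14,046.22192 = $5,195.6592096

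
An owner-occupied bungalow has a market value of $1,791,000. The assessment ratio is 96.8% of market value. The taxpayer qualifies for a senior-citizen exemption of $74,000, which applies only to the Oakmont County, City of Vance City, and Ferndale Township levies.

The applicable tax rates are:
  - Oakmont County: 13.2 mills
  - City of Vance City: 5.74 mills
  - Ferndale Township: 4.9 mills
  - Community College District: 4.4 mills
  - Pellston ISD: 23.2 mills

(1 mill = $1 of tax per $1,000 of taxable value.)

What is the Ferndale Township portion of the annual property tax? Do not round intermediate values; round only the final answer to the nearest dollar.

Assessed value = $1,791,000 × 0.968 = $1,733,688
Ferndale Township taxable value = $1,733,688 − $74,000 = $1,659,688
Ferndale Township levy = $1,659,688 × 0.0049 = $8,132.4712

$8,132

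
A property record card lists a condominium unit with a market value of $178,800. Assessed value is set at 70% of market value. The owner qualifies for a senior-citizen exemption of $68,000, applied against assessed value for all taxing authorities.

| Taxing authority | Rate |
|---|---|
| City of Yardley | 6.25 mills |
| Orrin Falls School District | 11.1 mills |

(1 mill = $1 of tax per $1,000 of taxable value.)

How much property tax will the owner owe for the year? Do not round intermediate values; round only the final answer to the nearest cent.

Assessed value = $178,800 × 0.7 = $125,160
Taxable value = $125,160 − $68,000 = $57,160
City of Yardley: $57,160 × 0.00625 = $357.25
Orrin Falls School District: $57,160 × 0.0111 = $634.476
Total = $357.25 + $634.476 = $991.726

$991.73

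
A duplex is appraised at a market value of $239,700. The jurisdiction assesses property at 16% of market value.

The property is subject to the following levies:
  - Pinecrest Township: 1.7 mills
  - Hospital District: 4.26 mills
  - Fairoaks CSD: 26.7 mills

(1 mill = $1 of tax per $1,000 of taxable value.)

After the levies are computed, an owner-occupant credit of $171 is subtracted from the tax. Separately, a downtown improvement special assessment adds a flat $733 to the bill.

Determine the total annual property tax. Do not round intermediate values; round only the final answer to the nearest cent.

$1,814.58

Assessed value = $239,700 × 0.16 = $38,352
Pinecrest Township: $38,352 × 0.0017 = $65.1984
Hospital District: $38,352 × 0.00426 = $163.37952
Fairoaks CSD: $38,352 × 0.0267 = $1,023.9984
Levies subtotal = $1,252.57632
After credit = $1,252.57632 − $171 = $1,081.57632
Total = $1,081.57632 + $733 = $1,814.57632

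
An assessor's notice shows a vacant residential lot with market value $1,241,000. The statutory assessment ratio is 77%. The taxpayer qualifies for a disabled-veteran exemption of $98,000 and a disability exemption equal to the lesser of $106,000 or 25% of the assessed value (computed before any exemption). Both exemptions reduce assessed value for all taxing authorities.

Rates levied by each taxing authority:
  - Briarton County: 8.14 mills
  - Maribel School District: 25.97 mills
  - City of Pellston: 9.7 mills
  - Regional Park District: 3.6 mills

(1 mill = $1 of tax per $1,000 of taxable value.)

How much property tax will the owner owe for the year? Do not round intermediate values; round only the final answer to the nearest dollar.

$35,632

Assessed value = $1,241,000 × 0.77 = $955,570
Disability exemption = min($106,000, 25% × $955,570) = min($106,000, $238,892.5) = $106,000 (dollar cap binds)
Taxable value = $955,570 − $98,000 − $106,000 = $751,570
Briarton County: $751,570 × 0.00814 = $6,117.7798
Maribel School District: $751,570 × 0.02597 = $19,518.2729
City of Pellston: $751,570 × 0.0097 = $7,290.229
Regional Park District: $751,570 × 0.0036 = $2,705.652
Total = $35,631.9337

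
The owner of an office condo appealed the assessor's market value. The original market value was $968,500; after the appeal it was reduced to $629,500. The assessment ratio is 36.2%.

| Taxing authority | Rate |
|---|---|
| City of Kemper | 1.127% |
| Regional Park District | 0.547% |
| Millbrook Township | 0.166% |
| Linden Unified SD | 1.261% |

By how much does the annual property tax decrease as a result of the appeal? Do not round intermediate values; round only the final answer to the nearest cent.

Old assessed value = $968,500 × 0.362 = $350,597
New assessed value = $629,500 × 0.362 = $227,879
Combined rate = 0.01127 + 0.00547 + 0.00166 + 0.01261 = 0.03101
Old tax = $350,597 × 0.03101 = $10,872.01297
New tax = $227,879 × 0.03101 = $7,066.52779
Reduction = $10,872.01297 − $7,066.52779 = $3,805.48518

$3,805.49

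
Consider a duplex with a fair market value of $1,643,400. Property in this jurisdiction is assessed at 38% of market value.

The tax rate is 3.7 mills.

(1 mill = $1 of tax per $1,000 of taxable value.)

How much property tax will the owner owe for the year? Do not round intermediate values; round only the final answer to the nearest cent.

$2,310.62

Assessed value = $1,643,400 × 0.38 = $624,492
Tax = $624,492 × 0.0037 = $2,310.6204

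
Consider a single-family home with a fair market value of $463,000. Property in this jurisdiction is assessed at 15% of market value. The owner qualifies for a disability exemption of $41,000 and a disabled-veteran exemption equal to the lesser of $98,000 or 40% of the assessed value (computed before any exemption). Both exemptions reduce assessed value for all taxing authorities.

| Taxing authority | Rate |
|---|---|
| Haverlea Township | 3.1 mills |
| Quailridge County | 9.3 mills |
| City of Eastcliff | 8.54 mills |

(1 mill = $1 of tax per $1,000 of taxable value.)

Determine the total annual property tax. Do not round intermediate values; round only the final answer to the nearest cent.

Assessed value = $463,000 × 0.15 = $69,450
Disabled-veteran exemption = min($98,000, 40% × $69,450) = min($98,000, $27,780) = $27,780 (percentage binds)
Taxable value = $69,450 − $41,000 − $27,780 = $670
Haverlea Township: $670 × 0.0031 = $2.077
Quailridge County: $670 × 0.0093 = $6.231
City of Eastcliff: $670 × 0.00854 = $5.7218
Total = $14.0298

$14.03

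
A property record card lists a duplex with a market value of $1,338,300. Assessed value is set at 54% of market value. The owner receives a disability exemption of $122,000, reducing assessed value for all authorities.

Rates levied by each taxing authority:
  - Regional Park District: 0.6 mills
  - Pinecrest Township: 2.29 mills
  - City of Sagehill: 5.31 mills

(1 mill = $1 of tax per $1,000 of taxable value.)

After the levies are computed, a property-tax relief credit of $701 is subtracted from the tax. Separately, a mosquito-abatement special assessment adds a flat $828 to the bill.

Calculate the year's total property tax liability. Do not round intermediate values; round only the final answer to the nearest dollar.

$5,053

Assessed value = $1,338,300 × 0.54 = $722,682
Taxable value = $722,682 − $122,000 = $600,682
Regional Park District: $600,682 × 0.0006 = $360.4092
Pinecrest Township: $600,682 × 0.00229 = $1,375.56178
City of Sagehill: $600,682 × 0.00531 = $3,189.62142
Levies subtotal = $4,925.5924
After credit = $4,925.5924 − $701 = $4,224.5924
Total = $4,224.5924 + $828 = $5,052.5924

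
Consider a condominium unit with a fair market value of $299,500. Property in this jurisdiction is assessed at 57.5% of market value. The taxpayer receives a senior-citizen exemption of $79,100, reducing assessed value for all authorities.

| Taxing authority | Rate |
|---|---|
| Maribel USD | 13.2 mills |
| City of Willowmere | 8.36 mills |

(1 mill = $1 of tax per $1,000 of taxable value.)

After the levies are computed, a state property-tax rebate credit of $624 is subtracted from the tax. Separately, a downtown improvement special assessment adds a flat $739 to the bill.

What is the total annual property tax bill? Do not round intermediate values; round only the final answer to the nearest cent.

Assessed value = $299,500 × 0.575 = $172,212.5
Taxable value = $172,212.5 − $79,100 = $93,112.5
Maribel USD: $93,112.5 × 0.0132 = $1,229.085
City of Willowmere: $93,112.5 × 0.00836 = $778.4205
Levies subtotal = $2,007.5055
After credit = $2,007.5055 − $624 = $1,383.5055
Total = $1,383.5055 + $739 = $2,122.5055

$2,122.51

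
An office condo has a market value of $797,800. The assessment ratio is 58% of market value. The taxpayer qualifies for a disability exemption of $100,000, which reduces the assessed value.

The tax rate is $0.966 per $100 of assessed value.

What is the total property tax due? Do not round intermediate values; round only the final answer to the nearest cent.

$3,503.91

Assessed value = $797,800 × 0.58 = $462,724
Taxable value = $462,724 − $100,000 = $362,724
Tax = $362,724 × 0.00966 = $3,503.91384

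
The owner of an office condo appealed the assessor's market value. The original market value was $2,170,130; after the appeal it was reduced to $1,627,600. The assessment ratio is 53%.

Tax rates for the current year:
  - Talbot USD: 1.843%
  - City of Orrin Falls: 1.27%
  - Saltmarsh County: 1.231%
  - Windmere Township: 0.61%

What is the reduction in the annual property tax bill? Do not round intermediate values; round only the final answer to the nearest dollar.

Old assessed value = $2,170,130 × 0.53 = $1,150,168.9
New assessed value = $1,627,600 × 0.53 = $862,628
Combined rate = 0.01843 + 0.0127 + 0.01231 + 0.0061 = 0.04954
Old tax = $1,150,168.9 × 0.04954 = $56,979.367306
New tax = $862,628 × 0.04954 = $42,734.59112
Reduction = $56,979.367306 − $42,734.59112 = $14,244.776186

$14,245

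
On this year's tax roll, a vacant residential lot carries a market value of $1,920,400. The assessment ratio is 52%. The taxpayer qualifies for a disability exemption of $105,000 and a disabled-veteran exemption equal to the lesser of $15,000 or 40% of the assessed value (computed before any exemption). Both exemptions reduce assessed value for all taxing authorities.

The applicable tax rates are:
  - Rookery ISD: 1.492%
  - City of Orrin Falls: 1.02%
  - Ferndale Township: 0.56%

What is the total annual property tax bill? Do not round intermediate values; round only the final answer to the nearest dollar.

Assessed value = $1,920,400 × 0.52 = $998,608
Disabled-veteran exemption = min($15,000, 40% × $998,608) = min($15,000, $399,443.2) = $15,000 (dollar cap binds)
Taxable value = $998,608 − $105,000 − $15,000 = $878,608
Rookery ISD: $878,608 × 0.01492 = $13,108.83136
City of Orrin Falls: $878,608 × 0.0102 = $8,961.8016
Ferndale Township: $878,608 × 0.0056 = $4,920.2048
Total = $26,990.83776

$26,991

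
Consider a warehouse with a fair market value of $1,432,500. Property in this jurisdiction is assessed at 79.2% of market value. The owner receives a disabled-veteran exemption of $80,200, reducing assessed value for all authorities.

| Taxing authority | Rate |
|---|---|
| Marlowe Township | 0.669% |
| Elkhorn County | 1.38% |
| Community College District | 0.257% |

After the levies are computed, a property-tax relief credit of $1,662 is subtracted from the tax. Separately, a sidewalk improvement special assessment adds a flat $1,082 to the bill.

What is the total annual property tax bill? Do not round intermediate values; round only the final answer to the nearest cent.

$23,733.08

Assessed value = $1,432,500 × 0.792 = $1,134,540
Taxable value = $1,134,540 − $80,200 = $1,054,340
Marlowe Township: $1,054,340 × 0.00669 = $7,053.5346
Elkhorn County: $1,054,340 × 0.0138 = $14,549.892
Community College District: $1,054,340 × 0.00257 = $2,709.6538
Levies subtotal = $24,313.0804
After credit = $24,313.0804 − $1,662 = $22,651.0804
Total = $22,651.0804 + $1,082 = $23,733.0804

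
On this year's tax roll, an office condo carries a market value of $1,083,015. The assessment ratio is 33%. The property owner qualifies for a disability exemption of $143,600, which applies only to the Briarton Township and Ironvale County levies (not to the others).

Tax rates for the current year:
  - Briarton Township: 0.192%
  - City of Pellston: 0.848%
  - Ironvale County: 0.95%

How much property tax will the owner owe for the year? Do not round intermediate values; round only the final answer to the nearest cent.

$5,472.25

Assessed value = $1,083,015 × 0.33 = $357,394.95
Briarton Township: ($357,394.95 − $143,600) × 0.00192 = $213,794.95 × 0.00192 = $410.486304
City of Pellston: $357,394.95 × 0.00848 = $3,030.709176
Ironvale County: ($357,394.95 − $143,600) × 0.0095 = $213,794.95 × 0.0095 = $2,031.052025
Total = $5,472.247505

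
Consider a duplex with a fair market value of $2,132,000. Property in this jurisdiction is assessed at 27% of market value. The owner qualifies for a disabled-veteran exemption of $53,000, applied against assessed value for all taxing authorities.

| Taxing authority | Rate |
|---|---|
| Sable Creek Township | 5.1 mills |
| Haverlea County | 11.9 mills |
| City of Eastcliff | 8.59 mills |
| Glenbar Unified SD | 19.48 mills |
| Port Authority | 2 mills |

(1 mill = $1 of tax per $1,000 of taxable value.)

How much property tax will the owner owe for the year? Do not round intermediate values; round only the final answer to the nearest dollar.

$24,601

Assessed value = $2,132,000 × 0.27 = $575,640
Taxable value = $575,640 − $53,000 = $522,640
Sable Creek Township: $522,640 × 0.0051 = $2,665.464
Haverlea County: $522,640 × 0.0119 = $6,219.416
City of Eastcliff: $522,640 × 0.00859 = $4,489.4776
Glenbar Unified SD: $522,640 × 0.01948 = $10,181.0272
Port Authority: $522,640 × 0.002 = $1,045.28
Total = $2,665.464 + $6,219.416 + $4,489.4776 + $10,181.0272 + $1,045.28 = $24,600.6648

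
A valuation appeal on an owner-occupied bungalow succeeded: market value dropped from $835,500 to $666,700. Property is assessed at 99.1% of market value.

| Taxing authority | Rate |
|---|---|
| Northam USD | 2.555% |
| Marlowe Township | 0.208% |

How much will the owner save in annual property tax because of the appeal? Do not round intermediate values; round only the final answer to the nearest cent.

Old assessed value = $835,500 × 0.991 = $827,980.5
New assessed value = $666,700 × 0.991 = $660,699.7
Combined rate = 0.02555 + 0.00208 = 0.02763
Old tax = $827,980.5 × 0.02763 = $22,877.101215
New tax = $660,699.7 × 0.02763 = $18,255.132711
Reduction = $22,877.101215 − $18,255.132711 = $4,621.968504

$4,621.97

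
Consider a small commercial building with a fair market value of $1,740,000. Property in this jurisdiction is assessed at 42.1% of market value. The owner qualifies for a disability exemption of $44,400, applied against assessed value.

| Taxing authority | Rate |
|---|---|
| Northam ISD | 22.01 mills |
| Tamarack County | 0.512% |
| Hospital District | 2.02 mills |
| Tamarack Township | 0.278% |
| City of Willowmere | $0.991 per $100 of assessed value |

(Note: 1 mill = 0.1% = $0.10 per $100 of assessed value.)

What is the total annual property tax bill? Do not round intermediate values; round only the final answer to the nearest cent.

Assessed value = $1,740,000 × 0.421 = $732,540
Taxable value = $732,540 − $44,400 = $688,140
Northam ISD: $688,140 × 0.02201 = $15,145.9614
Tamarack County: $688,140 × 0.00512 = $3,523.2768
Hospital District: $688,140 × 0.00202 = $1,390.0428
Tamarack Township: $688,140 × 0.00278 = $1,913.0292
City of Willowmere: $688,140 × 0.00991 = $6,819.4674
Total = $28,791.7776

$28,791.78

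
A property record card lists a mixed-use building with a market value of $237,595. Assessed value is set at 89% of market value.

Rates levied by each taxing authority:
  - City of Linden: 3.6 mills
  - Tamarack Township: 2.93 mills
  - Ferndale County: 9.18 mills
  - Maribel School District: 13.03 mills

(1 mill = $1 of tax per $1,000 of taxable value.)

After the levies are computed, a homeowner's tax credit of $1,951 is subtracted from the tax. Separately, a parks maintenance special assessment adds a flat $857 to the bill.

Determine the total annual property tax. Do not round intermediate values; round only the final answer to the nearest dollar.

$4,983

Assessed value = $237,595 × 0.89 = $211,459.55
City of Linden: $211,459.55 × 0.0036 = $761.25438
Tamarack Township: $211,459.55 × 0.00293 = $619.5764815
Ferndale County: $211,459.55 × 0.00918 = $1,941.198669
Maribel School District: $211,459.55 × 0.01303 = $2,755.3179365
Levies subtotal = $6,077.347467
After credit = $6,077.347467 − $1,951 = $4,126.347467
Total = $4,126.347467 + $857 = $4,983.347467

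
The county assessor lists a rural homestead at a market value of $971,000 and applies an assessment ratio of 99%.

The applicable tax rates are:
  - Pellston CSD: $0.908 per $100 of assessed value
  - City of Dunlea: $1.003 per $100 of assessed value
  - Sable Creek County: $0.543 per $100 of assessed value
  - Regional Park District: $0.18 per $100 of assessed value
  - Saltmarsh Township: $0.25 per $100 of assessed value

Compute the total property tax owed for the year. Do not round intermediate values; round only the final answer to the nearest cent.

$27,723.60

Assessed value = $971,000 × 0.99 = $961,290
Pellston CSD: $961,290 × 0.00908 = $8,728.5132
City of Dunlea: $961,290 × 0.01003 = $9,641.7387
Sable Creek County: $961,290 × 0.00543 = $5,219.8047
Regional Park District: $961,290 × 0.0018 = $1,730.322
Saltmarsh Township: $961,290 × 0.0025 = $2,403.225
Total = $8,728.5132 + $9,641.7387 + $5,219.8047 + $1,730.322 + $2,403.225 = $27,723.6036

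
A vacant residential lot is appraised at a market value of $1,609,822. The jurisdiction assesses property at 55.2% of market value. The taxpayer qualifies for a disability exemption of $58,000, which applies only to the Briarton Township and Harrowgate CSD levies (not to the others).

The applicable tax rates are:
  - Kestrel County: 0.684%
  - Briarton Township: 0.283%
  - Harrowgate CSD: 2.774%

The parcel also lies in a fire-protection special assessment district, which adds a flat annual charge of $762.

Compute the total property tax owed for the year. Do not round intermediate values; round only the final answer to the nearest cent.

Assessed value = $1,609,822 × 0.552 = $888,621.744
Kestrel County: $888,621.744 × 0.00684 = $6,078.17272896
Briarton Township: ($888,621.744 − $58,000) × 0.00283 = $830,621.744 × 0.00283 = $2,350.65953552
Harrowgate CSD: ($888,621.744 − $58,000) × 0.02774 = $830,621.744 × 0.02774 = $23,041.44717856
Levies subtotal = $31,470.27944304
Total = $31,470.27944304 + $762 = $32,232.27944304

$32,232.28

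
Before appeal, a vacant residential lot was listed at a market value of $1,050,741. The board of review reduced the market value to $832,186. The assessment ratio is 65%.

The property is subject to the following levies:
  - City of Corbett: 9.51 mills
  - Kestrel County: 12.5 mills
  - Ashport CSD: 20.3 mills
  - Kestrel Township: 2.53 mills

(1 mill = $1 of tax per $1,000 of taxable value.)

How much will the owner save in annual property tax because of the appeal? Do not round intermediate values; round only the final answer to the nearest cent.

Old assessed value = $1,050,741 × 0.65 = $682,981.65
New assessed value = $832,186 × 0.65 = $540,920.9
Combined rate = 0.00951 + 0.0125 + 0.0203 + 0.00253 = 0.04484
Old tax = $682,981.65 × 0.04484 = $30,624.897186
New tax = $540,920.9 × 0.04484 = $24,254.893156
Reduction = $30,624.897186 − $24,254.893156 = $6,370.00403

$6,370.00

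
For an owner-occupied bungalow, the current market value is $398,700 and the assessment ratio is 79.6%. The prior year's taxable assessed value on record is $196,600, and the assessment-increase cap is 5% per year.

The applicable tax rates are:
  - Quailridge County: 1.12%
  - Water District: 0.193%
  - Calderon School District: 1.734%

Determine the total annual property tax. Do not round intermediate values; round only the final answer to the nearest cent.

Uncapped assessed value = $398,700 × 0.796 = $317,365.2
Cap limit = $196,600 × 1.05 = $206,430
Taxable assessed value = min($317,365.2, $206,430) = $206,430 (cap binds)
Quailridge County: $206,430 × 0.0112 = $2,312.016
Water District: $206,430 × 0.00193 = $398.4099
Calderon School District: $206,430 × 0.01734 = $3,579.4962
Total = $6,289.9221

$6,289.92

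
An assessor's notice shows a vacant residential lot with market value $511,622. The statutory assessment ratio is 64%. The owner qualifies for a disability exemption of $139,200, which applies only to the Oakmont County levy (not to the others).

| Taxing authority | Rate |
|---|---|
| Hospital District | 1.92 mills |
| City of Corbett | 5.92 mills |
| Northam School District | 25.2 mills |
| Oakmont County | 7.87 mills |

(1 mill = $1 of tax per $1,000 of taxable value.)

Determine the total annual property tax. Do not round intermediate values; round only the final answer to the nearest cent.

Assessed value = $511,622 × 0.64 = $327,438.08
Hospital District: $327,438.08 × 0.00192 = $628.6811136
City of Corbett: $327,438.08 × 0.00592 = $1,938.4334336
Northam School District: $327,438.08 × 0.0252 = $8,251.439616
Oakmont County: ($327,438.08 − $139,200) × 0.00787 = $188,238.08 × 0.00787 = $1,481.4336896
Total = $12,299.9878528

$12,299.99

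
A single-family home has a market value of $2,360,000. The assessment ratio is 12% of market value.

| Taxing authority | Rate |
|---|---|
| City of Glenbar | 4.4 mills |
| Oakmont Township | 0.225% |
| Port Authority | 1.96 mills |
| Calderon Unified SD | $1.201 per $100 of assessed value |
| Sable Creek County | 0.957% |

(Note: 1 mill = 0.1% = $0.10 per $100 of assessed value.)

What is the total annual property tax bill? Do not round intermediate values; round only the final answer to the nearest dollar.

Assessed value = $2,360,000 × 0.12 = $283,200
City of Glenbar: $283,200 × 0.0044 = $1,246.08
Oakmont Township: $283,200 × 0.00225 = $637.2
Port Authority: $283,200 × 0.00196 = $555.072
Calderon Unified SD: $283,200 × 0.01201 = $3,401.232
Sable Creek County: $283,200 × 0.00957 = $2,710.224
Total = $8,549.808

$8,550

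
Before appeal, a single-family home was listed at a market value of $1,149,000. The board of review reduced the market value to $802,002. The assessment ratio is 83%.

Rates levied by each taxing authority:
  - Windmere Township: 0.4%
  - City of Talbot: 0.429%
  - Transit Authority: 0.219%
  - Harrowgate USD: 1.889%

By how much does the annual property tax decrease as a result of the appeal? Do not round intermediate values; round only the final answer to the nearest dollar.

Old assessed value = $1,149,000 × 0.83 = $953,670
New assessed value = $802,002 × 0.83 = $665,661.66
Combined rate = 0.004 + 0.00429 + 0.00219 + 0.01889 = 0.02937
Old tax = $953,670 × 0.02937 = $28,009.2879
New tax = $665,661.66 × 0.02937 = $19,550.4829542
Reduction = $28,009.2879 − $19,550.4829542 = $8,458.8049458

$8,459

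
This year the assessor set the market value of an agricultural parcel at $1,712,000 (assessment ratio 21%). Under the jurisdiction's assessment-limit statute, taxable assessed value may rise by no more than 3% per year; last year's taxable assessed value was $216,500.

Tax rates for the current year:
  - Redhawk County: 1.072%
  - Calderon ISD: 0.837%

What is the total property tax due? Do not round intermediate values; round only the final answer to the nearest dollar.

$4,257

Uncapped assessed value = $1,712,000 × 0.21 = $359,520
Cap limit = $216,500 × 1.03 = $222,995
Taxable assessed value = min($359,520, $222,995) = $222,995 (cap binds)
Redhawk County: $222,995 × 0.01072 = $2,390.5064
Calderon ISD: $222,995 × 0.00837 = $1,866.46815
Total = $4,256.97455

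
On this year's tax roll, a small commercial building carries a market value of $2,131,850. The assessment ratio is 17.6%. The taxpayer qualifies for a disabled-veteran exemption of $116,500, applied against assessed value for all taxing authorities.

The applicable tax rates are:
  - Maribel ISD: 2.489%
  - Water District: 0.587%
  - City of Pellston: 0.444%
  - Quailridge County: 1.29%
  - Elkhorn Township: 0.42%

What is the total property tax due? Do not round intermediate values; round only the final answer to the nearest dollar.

Assessed value = $2,131,850 × 0.176 = $375,205.6
Taxable value = $375,205.6 − $116,500 = $258,705.6
Maribel ISD: $258,705.6 × 0.02489 = $6,439.182384
Water District: $258,705.6 × 0.00587 = $1,518.601872
City of Pellston: $258,705.6 × 0.00444 = $1,148.652864
Quailridge County: $258,705.6 × 0.0129 = $3,337.30224
Elkhorn Township: $258,705.6 × 0.0042 = $1,086.56352
Total = $6,439.182384 + $1,518.601872 + $1,148.652864 + $3,337.30224 + $1,086.56352 = $13,530.30288

$13,530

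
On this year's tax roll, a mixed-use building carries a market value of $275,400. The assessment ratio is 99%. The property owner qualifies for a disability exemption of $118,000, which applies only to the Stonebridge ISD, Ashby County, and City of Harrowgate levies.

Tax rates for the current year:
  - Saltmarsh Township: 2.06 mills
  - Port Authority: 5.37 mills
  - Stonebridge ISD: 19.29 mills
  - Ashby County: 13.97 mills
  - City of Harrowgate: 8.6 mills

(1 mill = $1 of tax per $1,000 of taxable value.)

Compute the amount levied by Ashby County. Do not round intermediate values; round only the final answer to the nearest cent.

$2,160.40

Assessed value = $275,400 × 0.99 = $272,646
Ashby County taxable value = $272,646 − $118,000 = $154,646
Ashby County levy = $154,646 × 0.01397 = $2,160.40462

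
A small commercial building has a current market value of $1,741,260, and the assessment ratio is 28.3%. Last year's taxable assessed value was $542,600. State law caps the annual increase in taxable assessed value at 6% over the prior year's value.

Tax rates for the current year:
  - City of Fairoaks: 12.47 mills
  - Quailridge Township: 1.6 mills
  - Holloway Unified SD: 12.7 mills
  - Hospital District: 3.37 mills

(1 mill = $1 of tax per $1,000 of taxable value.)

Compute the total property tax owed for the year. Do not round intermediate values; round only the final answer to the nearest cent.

Uncapped assessed value = $1,741,260 × 0.283 = $492,776.58
Cap limit = $542,600 × 1.06 = $575,156
Taxable assessed value = min($492,776.58, $575,156) = $492,776.58 (cap does not bind)
City of Fairoaks: $492,776.58 × 0.01247 = $6,144.9239526
Quailridge Township: $492,776.58 × 0.0016 = $788.442528
Holloway Unified SD: $492,776.58 × 0.0127 = $6,258.262566
Hospital District: $492,776.58 × 0.00337 = $1,660.6570746
Total = $14,852.2861212

$14,852.29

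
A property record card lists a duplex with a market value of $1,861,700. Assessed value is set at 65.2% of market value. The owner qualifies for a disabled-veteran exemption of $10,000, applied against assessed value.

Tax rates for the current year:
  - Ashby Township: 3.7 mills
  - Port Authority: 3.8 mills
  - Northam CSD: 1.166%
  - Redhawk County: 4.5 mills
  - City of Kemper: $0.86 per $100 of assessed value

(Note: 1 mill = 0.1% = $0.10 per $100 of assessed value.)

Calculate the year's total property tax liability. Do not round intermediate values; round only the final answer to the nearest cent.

Assessed value = $1,861,700 × 0.652 = $1,213,828.4
Taxable value = $1,213,828.4 − $10,000 = $1,203,828.4
Ashby Township: $1,203,828.4 × 0.0037 = $4,454.16508
Port Authority: $1,203,828.4 × 0.0038 = $4,574.54792
Northam CSD: $1,203,828.4 × 0.01166 = $14,036.639144
Redhawk County: $1,203,828.4 × 0.0045 = $5,417.2278
City of Kemper: $1,203,828.4 × 0.0086 = $10,352.92424
Total = $38,835.504184

$38,835.50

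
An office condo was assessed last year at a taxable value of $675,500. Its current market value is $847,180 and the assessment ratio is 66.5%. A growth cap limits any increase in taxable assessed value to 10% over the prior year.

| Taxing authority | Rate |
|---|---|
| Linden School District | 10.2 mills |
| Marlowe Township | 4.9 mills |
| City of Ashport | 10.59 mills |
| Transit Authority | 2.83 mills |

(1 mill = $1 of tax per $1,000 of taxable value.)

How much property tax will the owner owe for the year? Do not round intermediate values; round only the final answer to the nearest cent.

$16,067.45

Uncapped assessed value = $847,180 × 0.665 = $563,374.7
Cap limit = $675,500 × 1.1 = $743,050
Taxable assessed value = min($563,374.7, $743,050) = $563,374.7 (cap does not bind)
Linden School District: $563,374.7 × 0.0102 = $5,746.42194
Marlowe Township: $563,374.7 × 0.0049 = $2,760.53603
City of Ashport: $563,374.7 × 0.01059 = $5,966.138073
Transit Authority: $563,374.7 × 0.00283 = $1,594.350401
Total = $16,067.446444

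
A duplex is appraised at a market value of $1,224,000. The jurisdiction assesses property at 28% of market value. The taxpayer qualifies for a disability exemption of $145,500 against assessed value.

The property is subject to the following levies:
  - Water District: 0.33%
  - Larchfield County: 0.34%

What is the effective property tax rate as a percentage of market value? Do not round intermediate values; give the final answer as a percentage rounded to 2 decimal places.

0.11%

Assessed value = $1,224,000 × 0.28 = $342,720
Taxable value = $342,720 − $145,500 = $197,220
Water District: $197,220 × 0.0033 = $650.826
Larchfield County: $197,220 × 0.0034 = $670.548
Total tax = $1,321.374
Effective rate = $1,321.374 ÷ $1,224,000 = 0.11% of market value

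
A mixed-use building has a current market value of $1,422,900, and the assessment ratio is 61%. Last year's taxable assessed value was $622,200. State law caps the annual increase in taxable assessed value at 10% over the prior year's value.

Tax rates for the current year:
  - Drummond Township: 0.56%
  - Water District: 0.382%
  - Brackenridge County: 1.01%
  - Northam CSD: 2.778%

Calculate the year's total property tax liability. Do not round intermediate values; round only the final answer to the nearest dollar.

Uncapped assessed value = $1,422,900 × 0.61 = $867,969
Cap limit = $622,200 × 1.1 = $684,420
Taxable assessed value = min($867,969, $684,420) = $684,420 (cap binds)
Drummond Township: $684,420 × 0.0056 = $3,832.752
Water District: $684,420 × 0.00382 = $2,614.4844
Brackenridge County: $684,420 × 0.0101 = $6,912.642
Northam CSD: $684,420 × 0.02778 = $19,013.1876
Total = $32,373.066

$32,373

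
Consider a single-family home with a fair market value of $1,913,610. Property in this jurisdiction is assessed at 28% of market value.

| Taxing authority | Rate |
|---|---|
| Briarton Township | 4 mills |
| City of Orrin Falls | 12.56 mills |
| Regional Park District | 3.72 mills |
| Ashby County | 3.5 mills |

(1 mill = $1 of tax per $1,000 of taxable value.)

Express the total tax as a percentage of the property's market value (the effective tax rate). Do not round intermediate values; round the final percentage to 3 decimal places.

0.666%

Assessed value = $1,913,610 × 0.28 = $535,810.8
Briarton Township: $535,810.8 × 0.004 = $2,143.2432
City of Orrin Falls: $535,810.8 × 0.01256 = $6,729.783648
Regional Park District: $535,810.8 × 0.00372 = $1,993.216176
Ashby County: $535,810.8 × 0.0035 = $1,875.3378
Total tax = $12,741.580824
Effective rate = $12,741.580824 ÷ $1,913,610 = 0.666% of market value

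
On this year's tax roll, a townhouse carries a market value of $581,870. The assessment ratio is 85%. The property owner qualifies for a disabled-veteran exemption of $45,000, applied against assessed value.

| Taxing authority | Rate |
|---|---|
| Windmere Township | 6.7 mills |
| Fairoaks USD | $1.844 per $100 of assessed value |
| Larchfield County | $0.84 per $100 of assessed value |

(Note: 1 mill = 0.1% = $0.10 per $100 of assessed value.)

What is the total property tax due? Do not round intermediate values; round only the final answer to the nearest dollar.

$15,079

Assessed value = $581,870 × 0.85 = $494,589.5
Taxable value = $494,589.5 − $45,000 = $449,589.5
Windmere Township: $449,589.5 × 0.0067 = $3,012.24965
Fairoaks USD: $449,589.5 × 0.01844 = $8,290.43038
Larchfield County: $449,589.5 × 0.0084 = $3,776.5518
Total = $15,079.23183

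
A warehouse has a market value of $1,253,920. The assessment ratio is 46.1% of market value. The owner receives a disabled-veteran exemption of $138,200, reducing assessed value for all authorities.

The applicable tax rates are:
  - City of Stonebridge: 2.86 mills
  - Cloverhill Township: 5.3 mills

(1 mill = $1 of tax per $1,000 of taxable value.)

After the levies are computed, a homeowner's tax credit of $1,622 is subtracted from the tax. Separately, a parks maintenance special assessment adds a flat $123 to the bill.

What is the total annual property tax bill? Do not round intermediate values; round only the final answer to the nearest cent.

$2,090.23

Assessed value = $1,253,920 × 0.461 = $578,057.12
Taxable value = $578,057.12 − $138,200 = $439,857.12
City of Stonebridge: $439,857.12 × 0.00286 = $1,257.9913632
Cloverhill Township: $439,857.12 × 0.0053 = $2,331.242736
Levies subtotal = $3,589.2340992
After credit = $3,589.2340992 − $1,622 = $1,967.2340992
Total = $1,967.2340992 + $123 = $2,090.2340992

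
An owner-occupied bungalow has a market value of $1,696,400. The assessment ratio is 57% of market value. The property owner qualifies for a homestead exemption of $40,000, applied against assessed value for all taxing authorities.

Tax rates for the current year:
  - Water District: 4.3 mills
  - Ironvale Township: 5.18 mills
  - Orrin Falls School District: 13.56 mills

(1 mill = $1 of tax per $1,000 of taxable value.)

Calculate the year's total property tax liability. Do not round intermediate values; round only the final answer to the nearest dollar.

Assessed value = $1,696,400 × 0.57 = $966,948
Taxable value = $966,948 − $40,000 = $926,948
Water District: $926,948 × 0.0043 = $3,985.8764
Ironvale Township: $926,948 × 0.00518 = $4,801.59064
Orrin Falls School District: $926,948 × 0.01356 = $12,569.41488
Total = $3,985.8764 + $4,801.59064 + $12,569.41488 = $21,356.88192

$21,357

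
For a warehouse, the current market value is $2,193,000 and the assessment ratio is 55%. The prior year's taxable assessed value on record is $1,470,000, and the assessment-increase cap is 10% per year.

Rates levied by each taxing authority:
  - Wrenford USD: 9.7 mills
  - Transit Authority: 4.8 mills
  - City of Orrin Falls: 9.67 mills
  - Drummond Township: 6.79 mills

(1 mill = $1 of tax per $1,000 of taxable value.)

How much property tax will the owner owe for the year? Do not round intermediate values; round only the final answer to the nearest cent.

Uncapped assessed value = $2,193,000 × 0.55 = $1,206,150
Cap limit = $1,470,000 × 1.1 = $1,617,000
Taxable assessed value = min($1,206,150, $1,617,000) = $1,206,150 (cap does not bind)
Wrenford USD: $1,206,150 × 0.0097 = $11,699.655
Transit Authority: $1,206,150 × 0.0048 = $5,789.52
City of Orrin Falls: $1,206,150 × 0.00967 = $11,663.4705
Drummond Township: $1,206,150 × 0.00679 = $8,189.7585
Total = $37,342.404

$37,342.40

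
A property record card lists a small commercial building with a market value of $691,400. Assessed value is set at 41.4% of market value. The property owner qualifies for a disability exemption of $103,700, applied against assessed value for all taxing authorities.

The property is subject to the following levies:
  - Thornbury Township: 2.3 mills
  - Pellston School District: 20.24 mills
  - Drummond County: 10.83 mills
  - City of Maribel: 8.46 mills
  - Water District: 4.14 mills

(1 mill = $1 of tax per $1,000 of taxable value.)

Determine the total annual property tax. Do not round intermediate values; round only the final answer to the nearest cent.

Assessed value = $691,400 × 0.414 = $286,239.6
Taxable value = $286,239.6 − $103,700 = $182,539.6
Thornbury Township: $182,539.6 × 0.0023 = $419.84108
Pellston School District: $182,539.6 × 0.02024 = $3,694.601504
Drummond County: $182,539.6 × 0.01083 = $1,976.903868
City of Maribel: $182,539.6 × 0.00846 = $1,544.285016
Water District: $182,539.6 × 0.00414 = $755.713944
Total = $419.84108 + $3,694.601504 + $1,976.903868 + $1,544.285016 + $755.713944 = $8,391.345412

$8,391.35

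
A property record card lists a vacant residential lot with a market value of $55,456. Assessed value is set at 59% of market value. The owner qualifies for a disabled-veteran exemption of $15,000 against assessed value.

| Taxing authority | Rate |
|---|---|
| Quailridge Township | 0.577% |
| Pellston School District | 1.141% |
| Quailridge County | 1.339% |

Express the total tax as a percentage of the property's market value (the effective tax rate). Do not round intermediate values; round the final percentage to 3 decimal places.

0.977%

Assessed value = $55,456 × 0.59 = $32,719.04
Taxable value = $32,719.04 − $15,000 = $17,719.04
Quailridge Township: $17,719.04 × 0.00577 = $102.2388608
Pellston School District: $17,719.04 × 0.01141 = $202.1742464
Quailridge County: $17,719.04 × 0.01339 = $237.2579456
Total tax = $541.6710528
Effective rate = $541.6710528 ÷ $55,456 = 0.977% of market value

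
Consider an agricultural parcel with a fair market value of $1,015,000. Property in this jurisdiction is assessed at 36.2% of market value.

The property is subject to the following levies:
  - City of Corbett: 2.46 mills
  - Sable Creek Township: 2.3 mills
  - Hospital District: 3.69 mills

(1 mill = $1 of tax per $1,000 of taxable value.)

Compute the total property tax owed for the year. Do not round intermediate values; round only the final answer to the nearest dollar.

Assessed value = $1,015,000 × 0.362 = $367,430
City of Corbett: $367,430 × 0.00246 = $903.8778
Sable Creek Township: $367,430 × 0.0023 = $845.089
Hospital District: $367,430 × 0.00369 = $1,355.8167
Total = $903.8778 + $845.089 + $1,355.8167 = $3,104.7835

$3,105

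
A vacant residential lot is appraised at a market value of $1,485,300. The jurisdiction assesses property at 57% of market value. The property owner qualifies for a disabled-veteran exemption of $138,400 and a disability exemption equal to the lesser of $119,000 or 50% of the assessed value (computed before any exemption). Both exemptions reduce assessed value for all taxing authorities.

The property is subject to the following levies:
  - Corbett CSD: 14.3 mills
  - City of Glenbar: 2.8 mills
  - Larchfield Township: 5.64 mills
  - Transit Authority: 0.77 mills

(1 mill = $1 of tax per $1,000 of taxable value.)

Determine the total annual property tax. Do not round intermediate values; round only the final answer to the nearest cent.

$13,852.59

Assessed value = $1,485,300 × 0.57 = $846,621
Disability exemption = min($119,000, 50% × $846,621) = min($119,000, $423,310.5) = $119,000 (dollar cap binds)
Taxable value = $846,621 − $138,400 − $119,000 = $589,221
Corbett CSD: $589,221 × 0.0143 = $8,425.8603
City of Glenbar: $589,221 × 0.0028 = $1,649.8188
Larchfield Township: $589,221 × 0.00564 = $3,323.20644
Transit Authority: $589,221 × 0.00077 = $453.70017
Total = $13,852.58571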